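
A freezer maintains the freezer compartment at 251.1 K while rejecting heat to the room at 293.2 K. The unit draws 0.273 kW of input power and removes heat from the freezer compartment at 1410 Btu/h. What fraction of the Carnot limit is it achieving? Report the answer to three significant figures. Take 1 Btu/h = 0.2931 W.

0.254

Converting, Q̇_C = 1410 Btu/h = 0.4133 kW, so COP_actual = Q̇_C/Ẇ = 0.4133/0.2730 = 1.514.
The reservoir spacing is ΔT = 293.2 − 251.1 = 42.10 K.
COP_Carnot = T_C/ΔT = 251.10/42.10 = 5.964.
η_II = COP_actual/COP_Carnot = 1.514/5.964 = 0.2538.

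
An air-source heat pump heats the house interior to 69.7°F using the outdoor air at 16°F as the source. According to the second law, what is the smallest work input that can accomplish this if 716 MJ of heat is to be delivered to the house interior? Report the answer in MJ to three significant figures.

72.6 MJ

In absolute terms T_C = 264.26 K and T_H = 294.09 K, so ΔT = 29.83 K.
The reversible limit is COP_HP = T_H/ΔT = 9.858, so W_min = Q_H/COP = Q_H·ΔT/T_H.
W_min = 716.0 × 29.83/294.09 = 72.63 MJ.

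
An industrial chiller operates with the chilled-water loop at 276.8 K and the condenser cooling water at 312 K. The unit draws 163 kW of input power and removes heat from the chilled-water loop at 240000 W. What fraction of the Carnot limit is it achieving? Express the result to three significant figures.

0.187

Converting, Q̇_C = 240000 W = 240.0 kW, so COP_actual = Q̇_C/Ẇ = 240.0/163.0 = 1.472.
The reservoir spacing is ΔT = 312 − 276.8 = 35.20 K.
COP_Carnot = T_C/ΔT = 276.80/35.20 = 7.864.
η_II = COP_actual/COP_Carnot = 1.472/7.864 = 0.1872.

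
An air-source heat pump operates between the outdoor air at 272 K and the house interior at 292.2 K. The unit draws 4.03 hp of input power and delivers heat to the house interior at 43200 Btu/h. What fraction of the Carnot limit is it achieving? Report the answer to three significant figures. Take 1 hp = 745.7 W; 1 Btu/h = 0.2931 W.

Converting, Q̇_H = 43200 Btu/h = 16.98 hp, so COP_actual = Q̇_H/Ẇ = 16.98/4.030 = 4.213.
The reservoir spacing is ΔT = 292.2 − 272 = 20.20 K.
COP_Carnot = T_H/ΔT = 292.20/20.20 = 14.47.
η_II = COP_actual/COP_Carnot = 4.213/14.47 = 0.2913.

0.291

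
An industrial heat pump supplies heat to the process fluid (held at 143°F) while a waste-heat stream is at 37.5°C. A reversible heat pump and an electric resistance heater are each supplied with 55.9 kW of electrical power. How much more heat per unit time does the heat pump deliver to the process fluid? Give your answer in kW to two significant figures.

In absolute terms T_C = 310.65 K and T_H = 334.82 K, so ΔT = 24.17 K.
COP_Carnot = T_H/ΔT = 334.82/24.17 = 13.85.
The heat pump delivers Q̇_H = COP × Ẇ = 774.5 kW; the resistance heater delivers Ẇ = 55.90 kW.
Extra = (COP − 1)·Ẇ = 718.6 kW.

720 kW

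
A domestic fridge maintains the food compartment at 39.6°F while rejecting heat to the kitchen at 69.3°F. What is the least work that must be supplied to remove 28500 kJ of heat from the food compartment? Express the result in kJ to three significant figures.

In absolute terms T_C = 277.37 K and T_H = 293.87 K, so ΔT = 16.50 K.
The reversible limit is COP_R = T_C/ΔT = 16.81, so W_min = Q_C/COP = Q_C·ΔT/T_C.
W_min = 28500 × 16.50/277.37 = 1695 kJ.

1700 kJ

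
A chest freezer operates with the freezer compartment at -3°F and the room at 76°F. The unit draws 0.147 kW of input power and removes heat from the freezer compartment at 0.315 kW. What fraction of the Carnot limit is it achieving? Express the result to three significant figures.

0.371

COP_actual = Q̇_C/Ẇ = 0.3150/0.1470 = 2.143.
In absolute terms T_C = 253.71 K and T_H = 297.59 K, so ΔT = 43.89 K.
COP_Carnot = T_C/ΔT = 253.71/43.89 = 5.781.
η_II = COP_actual/COP_Carnot = 2.143/5.781 = 0.3707.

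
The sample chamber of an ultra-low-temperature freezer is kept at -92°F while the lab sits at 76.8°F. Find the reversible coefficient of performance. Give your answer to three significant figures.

2.18

In absolute terms T_C = 204.26 K and T_H = 298.04 K, so ΔT = 93.78 K.
For a reversible cycle, COP_Carnot = T_C/ΔT = 204.26/93.78 = 2.178.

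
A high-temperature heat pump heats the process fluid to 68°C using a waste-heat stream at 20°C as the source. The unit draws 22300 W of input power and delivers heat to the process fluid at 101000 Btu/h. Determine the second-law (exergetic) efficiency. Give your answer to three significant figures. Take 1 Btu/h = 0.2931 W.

Converting, Q̇_H = 101000 Btu/h = 29600 W, so COP_actual = Q̇_H/Ẇ = 29600/22300 = 1.327.
In absolute terms T_C = 293.15 K and T_H = 341.15 K, so ΔT = 48.00 K.
COP_Carnot = T_H/ΔT = 341.15/48.00 = 7.107.
η_II = COP_actual/COP_Carnot = 1.327/7.107 = 0.1868.

0.187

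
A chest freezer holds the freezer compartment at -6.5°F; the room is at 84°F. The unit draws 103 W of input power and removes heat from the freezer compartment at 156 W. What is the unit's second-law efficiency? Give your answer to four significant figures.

0.3025

COP_actual = Q̇_C/Ẇ = 156.0/103.0 = 1.515.
In absolute terms T_C = 251.76 K and T_H = 302.04 K, so ΔT = 50.28 K.
COP_Carnot = T_C/ΔT = 251.76/50.28 = 5.007.
η_II = COP_actual/COP_Carnot = 1.515/5.007 = 0.3025.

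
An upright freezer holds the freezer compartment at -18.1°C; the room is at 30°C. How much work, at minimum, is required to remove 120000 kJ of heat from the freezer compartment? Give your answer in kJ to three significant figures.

In absolute terms T_C = 255.05 K and T_H = 303.15 K, so ΔT = 48.10 K.
The reversible limit is COP_R = T_C/ΔT = 5.302, so W_min = Q_C/COP = Q_C·ΔT/T_C.
W_min = 120000 × 48.10/255.05 = 22630 kJ.

22600 kJ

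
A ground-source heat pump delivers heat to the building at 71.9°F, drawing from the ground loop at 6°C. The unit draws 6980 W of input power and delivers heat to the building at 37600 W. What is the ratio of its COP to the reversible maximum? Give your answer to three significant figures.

COP_actual = Q̇_H/Ẇ = 37600/6980 = 5.387.
In absolute terms T_C = 279.15 K and T_H = 295.32 K, so ΔT = 16.17 K.
COP_Carnot = T_H/ΔT = 295.32/16.17 = 18.27.
η_II = COP_actual/COP_Carnot = 5.387/18.27 = 0.2949.

0.295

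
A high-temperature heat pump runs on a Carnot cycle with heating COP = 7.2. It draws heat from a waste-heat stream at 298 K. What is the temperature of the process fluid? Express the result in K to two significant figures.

350 K

COP_HP = T_H/(T_H − T_C) rearranges to T_H = COP·T_C/(COP − 1).
With T_C = 298.00 K, T_H = 7.2 × 298.00/6.200 = 346.06 K.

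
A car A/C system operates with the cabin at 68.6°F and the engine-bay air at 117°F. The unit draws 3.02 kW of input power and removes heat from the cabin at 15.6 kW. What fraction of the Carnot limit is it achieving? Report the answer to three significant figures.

COP_actual = Q̇_C/Ẇ = 15.60/3.020 = 5.166.
In absolute terms T_C = 293.48 K and T_H = 320.37 K, so ΔT = 26.89 K.
COP_Carnot = T_C/ΔT = 293.48/26.89 = 10.91.
η_II = COP_actual/COP_Carnot = 5.166/10.91 = 0.4733.

0.473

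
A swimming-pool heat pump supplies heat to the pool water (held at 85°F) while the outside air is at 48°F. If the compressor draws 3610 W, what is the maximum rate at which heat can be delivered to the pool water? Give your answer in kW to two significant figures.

53 kW

In absolute terms T_C = 282.04 K and T_H = 302.59 K, so ΔT = 20.56 K.
COP_Carnot = T_H/ΔT = 302.59/20.56 = 14.72.
Q̇_max = COP_Carnot × Ẇ = 14.72 × 3610 W = 53140 W = 53.14 kW.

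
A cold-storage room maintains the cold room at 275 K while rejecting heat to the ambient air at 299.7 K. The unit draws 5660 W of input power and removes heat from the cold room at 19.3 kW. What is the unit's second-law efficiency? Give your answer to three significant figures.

0.306

Converting, Q̇_C = 19.30 kW = 19300 W, so COP_actual = Q̇_C/Ẇ = 19300/5660 = 3.410.
The reservoir spacing is ΔT = 299.7 − 275 = 24.70 K.
COP_Carnot = T_C/ΔT = 275.00/24.70 = 11.13.
η_II = COP_actual/COP_Carnot = 3.410/11.13 = 0.3063.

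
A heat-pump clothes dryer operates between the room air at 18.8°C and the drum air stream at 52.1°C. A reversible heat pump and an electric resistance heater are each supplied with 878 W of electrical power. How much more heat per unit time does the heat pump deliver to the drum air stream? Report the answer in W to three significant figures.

7700 W

In absolute terms T_C = 291.95 K and T_H = 325.25 K, so ΔT = 33.30 K.
COP_Carnot = T_H/ΔT = 325.25/33.30 = 9.767.
The heat pump delivers Q̇_H = COP × Ẇ = 8576 W; the resistance heater delivers Ẇ = 878.0 W.
Extra = (COP − 1)·Ẇ = 7698 W.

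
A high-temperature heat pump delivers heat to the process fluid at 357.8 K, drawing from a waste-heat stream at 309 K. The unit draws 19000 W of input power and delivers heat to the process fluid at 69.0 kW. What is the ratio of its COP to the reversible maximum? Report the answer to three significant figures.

Converting, Q̇_H = 69.00 kW = 69000 W, so COP_actual = Q̇_H/Ẇ = 69000/19000 = 3.632.
The reservoir spacing is ΔT = 357.8 − 309 = 48.80 K.
COP_Carnot = T_H/ΔT = 357.80/48.80 = 7.332.
η_II = COP_actual/COP_Carnot = 3.632/7.332 = 0.4953.

0.495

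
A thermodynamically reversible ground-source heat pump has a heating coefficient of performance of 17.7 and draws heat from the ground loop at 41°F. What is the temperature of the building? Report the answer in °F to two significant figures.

71 °F

COP_HP = T_H/(T_H − T_C) rearranges to T_H = COP·T_C/(COP − 1).
With T_C = 278.15 K, T_H = 17.7 × 278.15/16.70 = 294.81 K.
Converting, 294.81 K = 70.98°F.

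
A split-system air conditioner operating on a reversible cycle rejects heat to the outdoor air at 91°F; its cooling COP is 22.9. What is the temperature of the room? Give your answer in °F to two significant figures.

For a Carnot refrigerator COP_R = T_C/(T_H − T_C), so T_C = COP·T_H/(1 + COP).
With T_H = 305.93 K, T_C = 22.9 × 305.93/23.90 = 293.13 K.
Converting, 293.13 K = 67.96°F.

68 °F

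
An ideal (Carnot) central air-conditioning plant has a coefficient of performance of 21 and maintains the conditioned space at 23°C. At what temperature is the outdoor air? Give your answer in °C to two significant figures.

37 °C

COP_R = T_C/(T_H − T_C) gives T_H − T_C = T_C/COP.
With T_C = 296.15 K, T_H = 296.15 × (1 + 1/21) = 310.25 K.
Converting, 310.25 K = 37.10°C.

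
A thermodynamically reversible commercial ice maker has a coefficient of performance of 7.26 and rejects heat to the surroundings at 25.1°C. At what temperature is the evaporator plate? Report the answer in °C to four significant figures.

-11.01 °C

For a Carnot refrigerator COP_R = T_C/(T_H − T_C), so T_C = COP·T_H/(1 + COP).
With T_H = 298.25 K, T_C = 7.26 × 298.25/8.260 = 262.14 K.
Converting, 262.14 K = -11.01°C.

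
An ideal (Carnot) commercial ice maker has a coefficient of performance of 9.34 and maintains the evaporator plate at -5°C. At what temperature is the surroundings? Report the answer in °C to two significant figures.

COP_R = T_C/(T_H − T_C) gives T_H − T_C = T_C/COP.
With T_C = 268.15 K, T_H = 268.15 × (1 + 1/9.34) = 296.86 K.
Converting, 296.86 K = 23.71°C.

24 °C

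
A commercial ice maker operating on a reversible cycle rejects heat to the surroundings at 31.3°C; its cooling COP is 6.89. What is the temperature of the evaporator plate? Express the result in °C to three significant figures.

-7.29 °C

For a Carnot refrigerator COP_R = T_C/(T_H − T_C), so T_C = COP·T_H/(1 + COP).
With T_H = 304.45 K, T_C = 6.89 × 304.45/7.890 = 265.86 K.
Converting, 265.86 K = -7.29°C.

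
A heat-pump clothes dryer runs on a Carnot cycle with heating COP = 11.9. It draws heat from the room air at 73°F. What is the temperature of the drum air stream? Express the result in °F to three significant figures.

122 °F

COP_HP = T_H/(T_H − T_C) rearranges to T_H = COP·T_C/(COP − 1).
With T_C = 295.93 K, T_H = 11.9 × 295.93/10.90 = 323.08 K.
Converting, 323.08 K = 121.87°F.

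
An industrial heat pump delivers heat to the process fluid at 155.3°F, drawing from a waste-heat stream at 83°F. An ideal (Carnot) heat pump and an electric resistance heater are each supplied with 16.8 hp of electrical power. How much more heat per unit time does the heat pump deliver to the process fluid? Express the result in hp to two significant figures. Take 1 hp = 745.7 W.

130 hp

In absolute terms T_C = 301.48 K and T_H = 341.65 K, so ΔT = 40.17 K.
COP_Carnot = T_H/ΔT = 341.65/40.17 = 8.506.
The heat pump delivers Q̇_H = COP × Ẇ = 142.9 hp; the resistance heater delivers Ẇ = 16.80 hp.
Extra = (COP − 1)·Ẇ = 126.1 hp.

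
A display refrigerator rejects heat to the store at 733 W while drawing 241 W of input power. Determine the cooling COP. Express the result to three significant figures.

2.04

The first law gives Q̇_H = Q̇_C + Ẇ, so the three rates are Q̇_C = 492.0, Q̇_H = 733.0, Ẇ = 241.0 W.
COP_R = Q̇_C/Ẇ = 492.0/241.0 = 2.041.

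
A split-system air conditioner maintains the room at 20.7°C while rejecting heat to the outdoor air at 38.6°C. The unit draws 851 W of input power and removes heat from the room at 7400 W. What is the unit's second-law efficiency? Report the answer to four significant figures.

COP_actual = Q̇_C/Ẇ = 7400/851.0 = 8.696.
In absolute terms T_C = 293.85 K and T_H = 311.75 K, so ΔT = 17.90 K.
COP_Carnot = T_C/ΔT = 293.85/17.90 = 16.42.
η_II = COP_actual/COP_Carnot = 8.696/16.42 = 0.5297.

0.5297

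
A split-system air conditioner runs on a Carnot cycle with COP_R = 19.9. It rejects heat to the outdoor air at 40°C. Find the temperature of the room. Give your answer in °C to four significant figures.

25.02 °C

For a Carnot refrigerator COP_R = T_C/(T_H − T_C), so T_C = COP·T_H/(1 + COP).
With T_H = 313.15 K, T_C = 19.9 × 313.15/20.90 = 298.17 K.
Converting, 298.17 K = 25.02°C.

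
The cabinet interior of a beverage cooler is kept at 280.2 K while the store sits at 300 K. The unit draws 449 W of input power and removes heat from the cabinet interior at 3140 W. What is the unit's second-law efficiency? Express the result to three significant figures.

0.494

COP_actual = Q̇_C/Ẇ = 3140/449.0 = 6.993.
The reservoir spacing is ΔT = 300 − 280.2 = 19.80 K.
COP_Carnot = T_C/ΔT = 280.20/19.80 = 14.15.
η_II = COP_actual/COP_Carnot = 6.993/14.15 = 0.4942.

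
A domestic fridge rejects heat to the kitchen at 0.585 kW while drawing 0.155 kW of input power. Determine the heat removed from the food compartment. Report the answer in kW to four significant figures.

For a cyclic device the first law requires Q̇_H = Q̇_C + Ẇ.
Q̇_C = Q̇_H − Ẇ = 0.4300 kW.

0.4300 kW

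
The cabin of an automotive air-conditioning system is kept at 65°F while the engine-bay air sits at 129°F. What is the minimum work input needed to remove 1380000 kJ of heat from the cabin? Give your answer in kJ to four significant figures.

In absolute terms T_C = 291.48 K and T_H = 327.04 K, so ΔT = 35.56 K.
The reversible limit is COP_R = T_C/ΔT = 8.198, so W_min = Q_C/COP = Q_C·ΔT/T_C.
W_min = 1380000 × 35.56/291.48 = 168300 kJ.

168300 kJ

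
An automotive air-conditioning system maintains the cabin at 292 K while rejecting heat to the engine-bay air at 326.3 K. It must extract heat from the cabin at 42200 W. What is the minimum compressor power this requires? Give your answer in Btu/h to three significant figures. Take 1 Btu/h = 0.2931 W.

16900 Btu/h

The reservoir spacing is ΔT = 326.3 − 292 = 34.30 K.
COP_Carnot = T_C/ΔT = 292.00/34.30 = 8.513.
Ẇ_min = Q̇/COP_Carnot = 42200/8.513 = 4957 W = 16910 Btu/h.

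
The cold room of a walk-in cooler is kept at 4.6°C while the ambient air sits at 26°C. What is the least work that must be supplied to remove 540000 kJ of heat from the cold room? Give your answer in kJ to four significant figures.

41610 kJ

In absolute terms T_C = 277.75 K and T_H = 299.15 K, so ΔT = 21.40 K.
The reversible limit is COP_R = T_C/ΔT = 12.98, so W_min = Q_C/COP = Q_C·ΔT/T_C.
W_min = 540000 × 21.40/277.75 = 41610 kJ.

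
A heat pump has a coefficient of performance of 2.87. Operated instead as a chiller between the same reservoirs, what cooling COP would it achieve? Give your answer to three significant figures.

Since Q_H = Q_C + W for any cycle, COP_R = Q_C/W = Q_H/W − 1.
COP_R = 2.87 − 1 = 1.87.

1.87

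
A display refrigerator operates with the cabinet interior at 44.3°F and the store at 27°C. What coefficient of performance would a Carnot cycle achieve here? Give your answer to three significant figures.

13.9

In absolute terms T_C = 279.98 K and T_H = 300.15 K, so ΔT = 20.17 K.
For a reversible cycle, COP_Carnot = T_C/ΔT = 279.98/20.17 = 13.88.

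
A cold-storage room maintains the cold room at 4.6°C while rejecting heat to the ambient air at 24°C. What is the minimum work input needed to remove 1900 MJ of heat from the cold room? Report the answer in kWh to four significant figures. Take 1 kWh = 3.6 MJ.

36.86 kWh

In absolute terms T_C = 277.75 K and T_H = 297.15 K, so ΔT = 19.40 K.
The reversible limit is COP_R = T_C/ΔT = 14.32, so W_min = Q_C/COP = Q_C·ΔT/T_C.
W_min = 1900 × 19.40/277.75 = 132.7 MJ = 36.86 kWh.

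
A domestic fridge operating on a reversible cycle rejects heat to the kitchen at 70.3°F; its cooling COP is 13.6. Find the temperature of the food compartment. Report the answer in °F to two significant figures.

34 °F

For a Carnot refrigerator COP_R = T_C/(T_H − T_C), so T_C = COP·T_H/(1 + COP).
With T_H = 294.43 K, T_C = 13.6 × 294.43/14.60 = 274.26 K.
Converting, 274.26 K = 34.00°F.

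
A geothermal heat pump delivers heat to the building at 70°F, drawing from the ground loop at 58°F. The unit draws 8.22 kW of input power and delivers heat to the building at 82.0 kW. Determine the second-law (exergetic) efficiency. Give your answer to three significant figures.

COP_actual = Q̇_H/Ẇ = 82.00/8.220 = 9.976.
In absolute terms T_C = 287.59 K and T_H = 294.26 K, so ΔT = 6.667 K.
COP_Carnot = T_H/ΔT = 294.26/6.667 = 44.14.
η_II = COP_actual/COP_Carnot = 9.976/44.14 = 0.2260.

0.226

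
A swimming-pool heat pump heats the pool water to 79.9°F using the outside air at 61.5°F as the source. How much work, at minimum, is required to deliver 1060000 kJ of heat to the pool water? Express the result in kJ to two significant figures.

36000 kJ

In absolute terms T_C = 289.54 K and T_H = 299.76 K, so ΔT = 10.22 K.
The reversible limit is COP_HP = T_H/ΔT = 29.32, so W_min = Q_H/COP = Q_H·ΔT/T_H.
W_min = 1060000 × 10.22/299.76 = 36150 kJ.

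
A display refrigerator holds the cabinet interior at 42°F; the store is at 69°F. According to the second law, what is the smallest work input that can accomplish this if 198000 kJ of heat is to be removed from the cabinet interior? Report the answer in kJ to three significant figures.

10700 kJ

In absolute terms T_C = 278.71 K and T_H = 293.71 K, so ΔT = 15.00 K.
The reversible limit is COP_R = T_C/ΔT = 18.58, so W_min = Q_C/COP = Q_C·ΔT/T_C.
W_min = 198000 × 15.00/278.71 = 10660 kJ.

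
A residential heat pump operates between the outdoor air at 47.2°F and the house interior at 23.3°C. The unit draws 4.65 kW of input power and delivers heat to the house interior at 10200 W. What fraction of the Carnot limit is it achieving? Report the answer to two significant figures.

0.11

Converting, Q̇_H = 10200 W = 10.20 kW, so COP_actual = Q̇_H/Ẇ = 10.20/4.650 = 2.194.
In absolute terms T_C = 281.59 K and T_H = 296.45 K, so ΔT = 14.86 K.
COP_Carnot = T_H/ΔT = 296.45/14.86 = 19.96.
η_II = COP_actual/COP_Carnot = 2.194/19.96 = 0.1099.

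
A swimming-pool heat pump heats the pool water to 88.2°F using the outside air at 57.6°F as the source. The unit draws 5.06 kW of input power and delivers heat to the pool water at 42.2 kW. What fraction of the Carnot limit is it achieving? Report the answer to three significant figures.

COP_actual = Q̇_H/Ẇ = 42.20/5.060 = 8.340.
In absolute terms T_C = 287.37 K and T_H = 304.37 K, so ΔT = 17.00 K.
COP_Carnot = T_H/ΔT = 304.37/17.00 = 17.90.
η_II = COP_actual/COP_Carnot = 8.340/17.90 = 0.4658.

0.466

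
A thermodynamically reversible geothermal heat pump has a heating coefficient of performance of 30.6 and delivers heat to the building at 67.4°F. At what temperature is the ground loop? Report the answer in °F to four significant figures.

COP_HP = T_H/(T_H − T_C) gives T_H − T_C = T_H/COP.
With T_H = 292.82 K, T_C = 292.82 × (1 − 1/30.6) = 283.25 K.
Converting, 283.25 K = 50.18°F.

50.18 °F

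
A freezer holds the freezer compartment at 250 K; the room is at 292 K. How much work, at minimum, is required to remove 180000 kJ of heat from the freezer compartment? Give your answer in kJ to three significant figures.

The reservoir spacing is ΔT = 292 − 250 = 42.00 K.
The reversible limit is COP_R = T_C/ΔT = 5.952, so W_min = Q_C/COP = Q_C·ΔT/T_C.
W_min = 180000 × 42.00/250.00 = 30240 kJ.

30200 kJ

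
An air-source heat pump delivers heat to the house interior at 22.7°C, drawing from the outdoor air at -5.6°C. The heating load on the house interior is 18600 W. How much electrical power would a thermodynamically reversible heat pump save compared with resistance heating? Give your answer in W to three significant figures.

16800 W

In absolute terms T_C = 267.55 K and T_H = 295.85 K, so ΔT = 28.30 K.
COP_Carnot = T_H/ΔT = 295.85/28.30 = 10.45.
Resistance heating needs Ẇ_res = Q̇_H = 18600 W; the reversible heat pump needs only Ẇ_hp = Q̇_H/COP = 1779 W.
Saving = 18600 − 1779 = 16820 W.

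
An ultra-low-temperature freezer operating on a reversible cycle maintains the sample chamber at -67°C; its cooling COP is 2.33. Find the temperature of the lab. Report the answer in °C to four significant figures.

21.48 °C

COP_R = T_C/(T_H − T_C) gives T_H − T_C = T_C/COP.
With T_C = 206.15 K, T_H = 206.15 × (1 + 1/2.33) = 294.63 K.
Converting, 294.63 K = 21.48°C.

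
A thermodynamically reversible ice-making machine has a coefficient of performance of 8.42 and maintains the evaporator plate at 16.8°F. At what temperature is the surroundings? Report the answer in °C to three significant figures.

23.0 °C

COP_R = T_C/(T_H − T_C) gives T_H − T_C = T_C/COP.
With T_C = 264.71 K, T_H = 264.71 × (1 + 1/8.42) = 296.14 K.
Converting, 296.14 K = 22.99°C.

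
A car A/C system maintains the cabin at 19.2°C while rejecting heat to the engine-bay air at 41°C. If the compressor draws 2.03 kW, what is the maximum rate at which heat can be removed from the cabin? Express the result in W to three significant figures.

In absolute terms T_C = 292.35 K and T_H = 314.15 K, so ΔT = 21.80 K.
COP_Carnot = T_C/ΔT = 292.35/21.80 = 13.41.
Q̇_max = COP_Carnot × Ẇ = 13.41 × 2.030 kW = 27.22 kW = 27220 W.

27200 W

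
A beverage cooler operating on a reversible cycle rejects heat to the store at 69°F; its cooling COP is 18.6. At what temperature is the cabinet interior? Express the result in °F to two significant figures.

For a Carnot refrigerator COP_R = T_C/(T_H − T_C), so T_C = COP·T_H/(1 + COP).
With T_H = 293.71 K, T_C = 18.6 × 293.71/19.60 = 278.72 K.
Converting, 278.72 K = 42.03°F.

42 °F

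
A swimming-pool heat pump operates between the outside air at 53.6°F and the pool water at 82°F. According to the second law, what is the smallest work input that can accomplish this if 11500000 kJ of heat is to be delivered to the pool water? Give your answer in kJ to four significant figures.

In absolute terms T_C = 285.15 K and T_H = 300.93 K, so ΔT = 15.78 K.
The reversible limit is COP_HP = T_H/ΔT = 19.07, so W_min = Q_H/COP = Q_H·ΔT/T_H.
W_min = 11500000 × 15.78/300.93 = 603000 kJ.

603000 kJ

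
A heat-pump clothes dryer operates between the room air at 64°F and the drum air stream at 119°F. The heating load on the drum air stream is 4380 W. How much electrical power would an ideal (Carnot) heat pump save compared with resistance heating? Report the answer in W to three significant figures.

3960 W

In absolute terms T_C = 290.93 K and T_H = 321.48 K, so ΔT = 30.56 K.
COP_Carnot = T_H/ΔT = 321.48/30.56 = 10.52.
Resistance heating needs Ẇ_res = Q̇_H = 4380 W; the reversible heat pump needs only Ẇ_hp = Q̇_H/COP = 416.3 W.
Saving = 4380 − 416.3 = 3964 W.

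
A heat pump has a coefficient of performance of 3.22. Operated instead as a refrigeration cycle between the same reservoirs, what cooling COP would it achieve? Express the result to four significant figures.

2.220

Since Q_H = Q_C + W for any cycle, COP_R = Q_C/W = Q_H/W − 1.
COP_R = 3.22 − 1 = 2.22.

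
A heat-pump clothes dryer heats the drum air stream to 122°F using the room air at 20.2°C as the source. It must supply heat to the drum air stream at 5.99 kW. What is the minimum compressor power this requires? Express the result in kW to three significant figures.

In absolute terms T_C = 293.35 K and T_H = 323.15 K, so ΔT = 29.80 K.
COP_Carnot = T_H/ΔT = 323.15/29.80 = 10.84.
Ẇ_min = Q̇/COP_Carnot = 5.990/10.84 = 0.5524 kW.

0.552 kW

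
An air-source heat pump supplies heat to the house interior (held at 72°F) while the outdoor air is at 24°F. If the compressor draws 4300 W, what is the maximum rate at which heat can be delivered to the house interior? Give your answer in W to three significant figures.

47600 W

In absolute terms T_C = 268.71 K and T_H = 295.37 K, so ΔT = 26.67 K.
COP_Carnot = T_H/ΔT = 295.37/26.67 = 11.08.
Q̇_max = COP_Carnot × Ẇ = 11.08 × 4300 W = 47630 W.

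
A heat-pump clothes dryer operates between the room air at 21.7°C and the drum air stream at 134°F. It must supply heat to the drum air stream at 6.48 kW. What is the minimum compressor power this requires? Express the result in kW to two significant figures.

0.69 kW

In absolute terms T_C = 294.85 K and T_H = 329.82 K, so ΔT = 34.97 K.
COP_Carnot = T_H/ΔT = 329.82/34.97 = 9.432.
Ẇ_min = Q̇/COP_Carnot = 6.480/9.432 = 0.6870 kW.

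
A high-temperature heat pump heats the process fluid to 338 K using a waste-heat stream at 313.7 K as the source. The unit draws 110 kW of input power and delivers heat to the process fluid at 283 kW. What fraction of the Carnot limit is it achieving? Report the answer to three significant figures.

COP_actual = Q̇_H/Ẇ = 283.0/110.0 = 2.573.
The reservoir spacing is ΔT = 338 − 313.7 = 24.30 K.
COP_Carnot = T_H/ΔT = 338.00/24.30 = 13.91.
η_II = COP_actual/COP_Carnot = 2.573/13.91 = 0.1850.

0.185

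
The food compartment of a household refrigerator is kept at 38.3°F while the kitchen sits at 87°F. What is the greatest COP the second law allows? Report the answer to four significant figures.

In absolute terms T_C = 276.65 K and T_H = 303.71 K, so ΔT = 27.06 K.
For a reversible cycle, COP_Carnot = T_C/ΔT = 276.65/27.06 = 10.23.

10.23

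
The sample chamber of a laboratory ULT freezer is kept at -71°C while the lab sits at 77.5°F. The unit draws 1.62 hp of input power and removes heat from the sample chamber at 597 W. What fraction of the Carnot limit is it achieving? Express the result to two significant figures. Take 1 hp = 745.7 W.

0.24

Converting, Q̇_C = 597.0 W = 0.8006 hp, so COP_actual = Q̇_C/Ẇ = 0.8006/1.620 = 0.4942.
In absolute terms T_C = 202.15 K and T_H = 298.43 K, so ΔT = 96.28 K.
COP_Carnot = T_C/ΔT = 202.15/96.28 = 2.100.
η_II = COP_actual/COP_Carnot = 0.4942/2.100 = 0.2354.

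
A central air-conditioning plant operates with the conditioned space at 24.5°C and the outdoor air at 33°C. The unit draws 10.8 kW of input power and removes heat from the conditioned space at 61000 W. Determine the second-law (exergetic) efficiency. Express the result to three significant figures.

Converting, Q̇_C = 61000 W = 61.00 kW, so COP_actual = Q̇_C/Ẇ = 61.00/10.80 = 5.648.
In absolute terms T_C = 297.65 K and T_H = 306.15 K, so ΔT = 8.500 K.
COP_Carnot = T_C/ΔT = 297.65/8.500 = 35.02.
η_II = COP_actual/COP_Carnot = 5.648/35.02 = 0.1613.

0.161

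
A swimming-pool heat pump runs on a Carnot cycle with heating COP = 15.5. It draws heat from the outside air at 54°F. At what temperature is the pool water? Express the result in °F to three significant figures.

COP_HP = T_H/(T_H − T_C) rearranges to T_H = COP·T_C/(COP − 1).
With T_C = 285.37 K, T_H = 15.5 × 285.37/14.50 = 305.05 K.
Converting, 305.05 K = 89.43°F.

89.4 °F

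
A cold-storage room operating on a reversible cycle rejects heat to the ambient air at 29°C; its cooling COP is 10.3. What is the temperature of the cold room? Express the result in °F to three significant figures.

For a Carnot refrigerator COP_R = T_C/(T_H − T_C), so T_C = COP·T_H/(1 + COP).
With T_H = 302.15 K, T_C = 10.3 × 302.15/11.30 = 275.41 K.
Converting, 275.41 K = 36.07°F.

36.1 °F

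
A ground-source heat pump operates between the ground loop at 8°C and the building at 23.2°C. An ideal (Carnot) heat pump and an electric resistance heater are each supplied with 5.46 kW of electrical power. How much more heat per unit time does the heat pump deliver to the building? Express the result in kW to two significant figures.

100 kW

In absolute terms T_C = 281.15 K and T_H = 296.35 K, so ΔT = 15.20 K.
COP_Carnot = T_H/ΔT = 296.35/15.20 = 19.50.
The heat pump delivers Q̇_H = COP × Ẇ = 106.5 kW; the resistance heater delivers Ẇ = 5.460 kW.
Extra = (COP − 1)·Ẇ = 101.0 kW.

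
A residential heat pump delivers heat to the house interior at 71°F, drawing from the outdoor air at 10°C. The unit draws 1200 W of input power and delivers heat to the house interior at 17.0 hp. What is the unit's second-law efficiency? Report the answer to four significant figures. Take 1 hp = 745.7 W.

Converting, Q̇_H = 17.00 hp = 12680 W, so COP_actual = Q̇_H/Ẇ = 12680/1200 = 10.56.
In absolute terms T_C = 283.15 K and T_H = 294.82 K, so ΔT = 11.67 K.
COP_Carnot = T_H/ΔT = 294.82/11.67 = 25.27.
η_II = COP_actual/COP_Carnot = 10.56/25.27 = 0.4180.

0.4180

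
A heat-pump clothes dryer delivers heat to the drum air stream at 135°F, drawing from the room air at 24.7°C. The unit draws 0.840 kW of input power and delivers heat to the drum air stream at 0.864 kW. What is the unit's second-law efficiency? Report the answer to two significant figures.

COP_actual = Q̇_H/Ẇ = 0.8640/0.8400 = 1.029.
In absolute terms T_C = 297.85 K and T_H = 330.37 K, so ΔT = 32.52 K.
COP_Carnot = T_H/ΔT = 330.37/32.52 = 10.16.
η_II = COP_actual/COP_Carnot = 1.029/10.16 = 0.1013.

0.10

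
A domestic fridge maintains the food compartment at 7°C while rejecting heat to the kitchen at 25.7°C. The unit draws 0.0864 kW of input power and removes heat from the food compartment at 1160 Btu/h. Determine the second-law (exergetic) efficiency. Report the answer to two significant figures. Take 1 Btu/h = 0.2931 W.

Converting, Q̇_C = 1160 Btu/h = 0.3400 kW, so COP_actual = Q̇_C/Ẇ = 0.3400/0.08640 = 3.935.
In absolute terms T_C = 280.15 K and T_H = 298.85 K, so ΔT = 18.70 K.
COP_Carnot = T_C/ΔT = 280.15/18.70 = 14.98.
η_II = COP_actual/COP_Carnot = 3.935/14.98 = 0.2627.

0.26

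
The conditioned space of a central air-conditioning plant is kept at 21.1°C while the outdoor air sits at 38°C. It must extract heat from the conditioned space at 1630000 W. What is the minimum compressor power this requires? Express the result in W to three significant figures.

In absolute terms T_C = 294.25 K and T_H = 311.15 K, so ΔT = 16.90 K.
COP_Carnot = T_C/ΔT = 294.25/16.90 = 17.41.
Ẇ_min = Q̇/COP_Carnot = 1630000/17.41 = 93620 W.

93600 W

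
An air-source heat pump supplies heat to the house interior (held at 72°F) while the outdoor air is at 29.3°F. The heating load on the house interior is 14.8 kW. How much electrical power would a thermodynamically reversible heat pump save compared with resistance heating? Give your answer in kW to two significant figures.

14 kW

In absolute terms T_C = 271.65 K and T_H = 295.37 K, so ΔT = 23.72 K.
COP_Carnot = T_H/ΔT = 295.37/23.72 = 12.45.
Resistance heating needs Ẇ_res = Q̇_H = 14.80 kW; the reversible heat pump needs only Ẇ_hp = Q̇_H/COP = 1.189 kW.
Saving = 14.80 − 1.189 = 13.61 kW.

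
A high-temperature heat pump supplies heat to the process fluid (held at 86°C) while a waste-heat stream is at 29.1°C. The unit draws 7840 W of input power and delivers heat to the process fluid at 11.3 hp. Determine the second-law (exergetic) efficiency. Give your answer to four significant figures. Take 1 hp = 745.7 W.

Converting, Q̇_H = 11.30 hp = 8426 W, so COP_actual = Q̇_H/Ẇ = 8426/7840 = 1.075.
In absolute terms T_C = 302.25 K and T_H = 359.15 K, so ΔT = 56.90 K.
COP_Carnot = T_H/ΔT = 359.15/56.90 = 6.312.
η_II = COP_actual/COP_Carnot = 1.075/6.312 = 0.1703.

0.1703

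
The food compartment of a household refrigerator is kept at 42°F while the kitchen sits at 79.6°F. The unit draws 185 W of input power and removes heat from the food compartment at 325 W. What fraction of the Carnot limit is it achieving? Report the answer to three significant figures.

COP_actual = Q̇_C/Ẇ = 325.0/185.0 = 1.757.
In absolute terms T_C = 278.71 K and T_H = 299.59 K, so ΔT = 20.89 K.
COP_Carnot = T_C/ΔT = 278.71/20.89 = 13.34.
η_II = COP_actual/COP_Carnot = 1.757/13.34 = 0.1317.

0.132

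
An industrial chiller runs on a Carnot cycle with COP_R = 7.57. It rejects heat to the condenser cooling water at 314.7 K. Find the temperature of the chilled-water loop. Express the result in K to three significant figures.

278 K

For a Carnot refrigerator COP_R = T_C/(T_H − T_C), so T_C = COP·T_H/(1 + COP).
With T_H = 314.70 K, T_C = 7.57 × 314.70/8.570 = 277.98 K.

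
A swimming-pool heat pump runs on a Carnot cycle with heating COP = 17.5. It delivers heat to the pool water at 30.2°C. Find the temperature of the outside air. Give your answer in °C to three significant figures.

12.9 °C

COP_HP = T_H/(T_H − T_C) gives T_H − T_C = T_H/COP.
With T_H = 303.35 K, T_C = 303.35 × (1 − 1/17.5) = 286.02 K.
Converting, 286.02 K = 12.87°C.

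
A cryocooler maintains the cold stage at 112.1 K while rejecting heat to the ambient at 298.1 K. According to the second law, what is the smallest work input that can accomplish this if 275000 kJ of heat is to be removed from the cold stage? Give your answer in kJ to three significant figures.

The reservoir spacing is ΔT = 298.1 − 112.1 = 186.0 K.
The reversible limit is COP_R = T_C/ΔT = 0.6027, so W_min = Q_C/COP = Q_C·ΔT/T_C.
W_min = 275000 × 186.0/112.10 = 456300 kJ.

456000 kJ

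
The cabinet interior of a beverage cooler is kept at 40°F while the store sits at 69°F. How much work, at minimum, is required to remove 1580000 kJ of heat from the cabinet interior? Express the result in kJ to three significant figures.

91700 kJ

In absolute terms T_C = 277.59 K and T_H = 293.71 K, so ΔT = 16.11 K.
The reversible limit is COP_R = T_C/ΔT = 17.23, so W_min = Q_C/COP = Q_C·ΔT/T_C.
W_min = 1580000 × 16.11/277.59 = 91700 kJ.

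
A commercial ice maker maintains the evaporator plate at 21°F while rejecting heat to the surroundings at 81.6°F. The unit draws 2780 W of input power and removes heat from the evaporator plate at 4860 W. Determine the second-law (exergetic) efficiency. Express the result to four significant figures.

COP_actual = Q̇_C/Ẇ = 4860/2780 = 1.748.
In absolute terms T_C = 267.04 K and T_H = 300.71 K, so ΔT = 33.67 K.
COP_Carnot = T_C/ΔT = 267.04/33.67 = 7.932.
η_II = COP_actual/COP_Carnot = 1.748/7.932 = 0.2204.

0.2204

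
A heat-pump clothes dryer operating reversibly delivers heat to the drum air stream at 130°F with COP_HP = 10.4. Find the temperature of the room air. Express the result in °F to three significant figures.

73.3 °F

COP_HP = T_H/(T_H − T_C) gives T_H − T_C = T_H/COP.
With T_H = 327.59 K, T_C = 327.59 × (1 − 1/10.4) = 296.09 K.
Converting, 296.09 K = 73.30°F.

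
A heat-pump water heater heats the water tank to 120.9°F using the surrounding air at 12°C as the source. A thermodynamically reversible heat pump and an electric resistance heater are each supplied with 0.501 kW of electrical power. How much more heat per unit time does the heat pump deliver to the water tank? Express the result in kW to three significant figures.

In absolute terms T_C = 285.15 K and T_H = 322.54 K, so ΔT = 37.39 K.
COP_Carnot = T_H/ΔT = 322.54/37.39 = 8.627.
The heat pump delivers Q̇_H = COP × Ẇ = 4.322 kW; the resistance heater delivers Ẇ = 0.5010 kW.
Extra = (COP − 1)·Ẇ = 3.821 kW.

3.82 kW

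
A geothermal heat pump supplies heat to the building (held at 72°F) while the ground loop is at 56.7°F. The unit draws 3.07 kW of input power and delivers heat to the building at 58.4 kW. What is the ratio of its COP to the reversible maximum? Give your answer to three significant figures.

0.547

COP_actual = Q̇_H/Ẇ = 58.40/3.070 = 19.02.
In absolute terms T_C = 286.87 K and T_H = 295.37 K, so ΔT = 8.500 K.
COP_Carnot = T_H/ΔT = 295.37/8.500 = 34.75.
η_II = COP_actual/COP_Carnot = 19.02/34.75 = 0.5474.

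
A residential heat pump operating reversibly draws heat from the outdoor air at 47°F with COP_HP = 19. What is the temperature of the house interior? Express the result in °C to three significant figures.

24.0 °C

COP_HP = T_H/(T_H − T_C) rearranges to T_H = COP·T_C/(COP − 1).
With T_C = 281.48 K, T_H = 19 × 281.48/18.00 = 297.12 K.
Converting, 297.12 K = 23.97°C.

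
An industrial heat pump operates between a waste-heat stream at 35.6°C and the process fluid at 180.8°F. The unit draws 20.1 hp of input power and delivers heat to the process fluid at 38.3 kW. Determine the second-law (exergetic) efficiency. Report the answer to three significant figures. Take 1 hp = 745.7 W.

Converting, Q̇_H = 38.30 kW = 51.36 hp, so COP_actual = Q̇_H/Ẇ = 51.36/20.10 = 2.555.
In absolute terms T_C = 308.75 K and T_H = 355.82 K, so ΔT = 47.07 K.
COP_Carnot = T_H/ΔT = 355.82/47.07 = 7.560.
η_II = COP_actual/COP_Carnot = 2.555/7.560 = 0.3380.

0.338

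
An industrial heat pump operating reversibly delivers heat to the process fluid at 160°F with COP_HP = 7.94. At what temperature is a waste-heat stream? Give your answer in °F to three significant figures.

COP_HP = T_H/(T_H − T_C) gives T_H − T_C = T_H/COP.
With T_H = 344.26 K, T_C = 344.26 × (1 − 1/7.94) = 300.90 K.
Converting, 300.90 K = 81.96°F.

82.0 °F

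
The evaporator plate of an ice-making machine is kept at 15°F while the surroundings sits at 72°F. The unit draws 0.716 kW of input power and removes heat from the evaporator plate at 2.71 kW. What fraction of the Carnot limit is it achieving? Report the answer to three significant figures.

COP_actual = Q̇_C/Ẇ = 2.710/0.7160 = 3.785.
In absolute terms T_C = 263.71 K and T_H = 295.37 K, so ΔT = 31.67 K.
COP_Carnot = T_C/ΔT = 263.71/31.67 = 8.328.
η_II = COP_actual/COP_Carnot = 3.785/8.328 = 0.4545.

0.455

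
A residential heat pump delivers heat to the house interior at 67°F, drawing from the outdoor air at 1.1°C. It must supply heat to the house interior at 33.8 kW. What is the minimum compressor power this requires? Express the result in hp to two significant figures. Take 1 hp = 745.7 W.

2.8 hp

In absolute terms T_C = 274.25 K and T_H = 292.59 K, so ΔT = 18.34 K.
COP_Carnot = T_H/ΔT = 292.59/18.34 = 15.95.
Ẇ_min = Q̇/COP_Carnot = 33.80/15.95 = 2.119 kW = 2.842 hp.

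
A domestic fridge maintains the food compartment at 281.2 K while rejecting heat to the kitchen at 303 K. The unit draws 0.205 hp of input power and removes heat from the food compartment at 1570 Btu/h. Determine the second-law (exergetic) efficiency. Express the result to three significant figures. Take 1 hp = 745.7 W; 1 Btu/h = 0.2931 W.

0.233

Converting, Q̇_C = 1570 Btu/h = 0.6171 hp, so COP_actual = Q̇_C/Ẇ = 0.6171/0.2050 = 3.010.
The reservoir spacing is ΔT = 303 − 281.2 = 21.80 K.
COP_Carnot = T_C/ΔT = 281.20/21.80 = 12.90.
η_II = COP_actual/COP_Carnot = 3.010/12.90 = 0.2334.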